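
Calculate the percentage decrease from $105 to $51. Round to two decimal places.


Find the absolute change:
|51 - 105| = 54
Divide by original and multiply by 100:
54 / 105 x 100 = 51.4285...% ≈ 51.43%

51.43%


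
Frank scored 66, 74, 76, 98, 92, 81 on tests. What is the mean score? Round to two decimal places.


Add the scores:
66 + 74 + 76 + 98 + 92 + 81 = 487
Divide by the number of tests:
487 / 6 = 81.1666... ≈ 81.17

81.17


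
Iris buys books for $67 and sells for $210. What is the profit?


Selling price = $210
Cost price = $67
Profit = selling price - cost price:
Profit = $210 - $67 = $143

$143


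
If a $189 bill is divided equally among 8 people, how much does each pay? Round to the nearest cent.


Total bill: $189
Number of people: 8
Each pays: $189 / 8 = $23.625 ≈ $23.63

$23.63


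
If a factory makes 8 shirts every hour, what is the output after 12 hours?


Production rate: 8 shirts per hour
Time: 12 hours
Total: 8 x 12 = 96 shirts

96 shirts


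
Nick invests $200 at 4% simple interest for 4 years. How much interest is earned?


Use the formula I = P x R x T / 100
P x R x T = 200 x 4 x 4 = 3200
I = 3200 / 100 = $32

$32


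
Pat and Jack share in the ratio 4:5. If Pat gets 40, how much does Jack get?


Find the multiplier:
40 / 4 = 10
Apply to Jack's share:
5 x 10 = 50

50


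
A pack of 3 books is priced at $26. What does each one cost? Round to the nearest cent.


Total cost: $26
Number of items: 3
Unit price: $26 / 3 = $8.6666... ≈ $8.67

$8.67


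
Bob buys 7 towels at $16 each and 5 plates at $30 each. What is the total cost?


Cost of towels:
7 x $16 = $112
Cost of plates:
5 x $30 = $150
Add both:
$112 + $150 = $262

$262


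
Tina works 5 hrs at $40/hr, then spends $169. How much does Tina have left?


Calculate earnings:
5 x $40 = $200
Subtract spending:
$200 - $169 = $31

$31


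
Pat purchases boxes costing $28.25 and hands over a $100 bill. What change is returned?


Start with the amount paid:
$100
Subtract the price:
$100 - $28.25 = $71.75

$71.75


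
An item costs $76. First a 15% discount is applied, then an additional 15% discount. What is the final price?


First discount:
15% of $76 = $11.40
Price after first discount:
$76 - $11.40 = $64.60
Second discount:
15% of $64.60 = $9.69
Final price:
$64.60 - $9.69 = $54.91

$54.91


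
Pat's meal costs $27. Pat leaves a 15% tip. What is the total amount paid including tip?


Calculate the tip:
15% of $27 = $4.05
Add tip to meal cost:
$27 + $4.05 = $31.05

$31.05


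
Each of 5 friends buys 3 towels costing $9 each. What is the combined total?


Cost per person:
3 x $9 = $27
Group total:
5 x $27 = $135

$135


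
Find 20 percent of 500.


Convert percentage to decimal:
20% = 0.2
Multiply:
500 x 0.2 = 100

100


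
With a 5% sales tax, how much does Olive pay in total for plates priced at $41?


Calculate the tax:
5% of $41 = $2.05
Add tax to price:
$41 + $2.05 = $43.05

$43.05


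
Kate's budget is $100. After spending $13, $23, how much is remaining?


Add up expenses:
$13 + $23 = $36
Subtract from budget:
$100 - $36 = $64

$64


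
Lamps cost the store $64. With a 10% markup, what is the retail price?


Calculate the markup amount:
10% of $64 = $6.40
Add to cost:
$64 + $6.40 = $70.40

$70.40


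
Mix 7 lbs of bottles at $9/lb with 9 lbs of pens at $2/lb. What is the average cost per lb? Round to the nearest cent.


Cost of bottles:
7 x $9 = $63
Cost of pens:
9 x $2 = $18
Total cost: $63 + $18 = $81
Total weight: 16 lbs
Average: $81 / 16 = $5.0625 ≈ $5.06/lb

$5.06/lb


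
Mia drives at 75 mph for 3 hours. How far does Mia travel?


Use the formula: distance = speed x time
Speed = 75 mph, Time = 3 hours
75 x 3 = 225 miles

225 miles


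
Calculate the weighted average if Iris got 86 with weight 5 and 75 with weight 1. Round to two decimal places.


Weighted sum:
5 x 86 + 1 x 75 = 505
Total weight:
5 + 1 = 6
Weighted average:
505 / 6 = 84.1666... ≈ 84.17

84.17


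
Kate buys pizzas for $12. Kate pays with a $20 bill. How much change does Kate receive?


Start with the amount paid:
$20
Subtract the price:
$20 - $12 = $8

$8


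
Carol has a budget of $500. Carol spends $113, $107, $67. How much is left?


Add up expenses:
$113 + $107 + $67 = $287
Subtract from budget:
$500 - $287 = $213

$213


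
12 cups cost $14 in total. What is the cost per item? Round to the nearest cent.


Total cost: $14
Number of items: 12
Unit price: $14 / 12 = $1.1666... ≈ $1.17

$1.17


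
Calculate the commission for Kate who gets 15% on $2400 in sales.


Convert rate to decimal:
15% = 0.15
Multiply by sales:
$2400 x 0.15 = $360

$360


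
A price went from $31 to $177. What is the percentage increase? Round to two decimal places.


Find the absolute change:
|177 - 31| = 146
Divide by original and multiply by 100:
146 / 31 x 100 = 470.9677...% ≈ 470.97%

470.97%


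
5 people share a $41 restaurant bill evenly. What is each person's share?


Total bill: $41
Number of people: 5
Each pays: $41 / 5 = $8.20

$8.20


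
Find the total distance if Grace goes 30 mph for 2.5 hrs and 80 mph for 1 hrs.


Leg 1 distance:
30 x 2.5 = 75 miles
Leg 2 distance:
80 x 1 = 80 miles
Total distance:
75 + 80 = 155 miles

155 miles


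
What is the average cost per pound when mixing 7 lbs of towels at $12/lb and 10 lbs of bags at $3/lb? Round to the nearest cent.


Cost of towels:
7 x $12 = $84
Cost of bags:
10 x $3 = $30
Total cost: $84 + $30 = $114
Total weight: 17 lbs
Average: $114 / 17 = $6.7058... ≈ $6.71/lb

$6.71/lb


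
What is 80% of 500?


Convert percentage to decimal:
80% = 0.8
Multiply:
500 x 0.8 = 400

400


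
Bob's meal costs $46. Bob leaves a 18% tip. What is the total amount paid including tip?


Calculate the tip:
18% of $46 = $8.28
Add tip to meal cost:
$46 + $8.28 = $54.28

$54.28


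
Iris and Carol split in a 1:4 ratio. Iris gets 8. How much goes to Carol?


Find the multiplier:
8 / 1 = 8
Apply to Carol's share:
4 x 8 = 32

32


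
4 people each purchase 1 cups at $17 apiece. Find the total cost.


Cost per person:
1 x $17 = $17
Group total:
4 x $17 = $68

$68


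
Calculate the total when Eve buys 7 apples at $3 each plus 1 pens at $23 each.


Cost of apples:
7 x $3 = $21
Cost of pens:
1 x $23 = $23
Add both:
$21 + $23 = $44

$44


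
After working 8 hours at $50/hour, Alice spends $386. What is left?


Calculate earnings:
8 x $50 = $400
Subtract spending:
$400 - $386 = $14

$14


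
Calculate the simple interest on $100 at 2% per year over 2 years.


Use the formula I = P x R x T / 100
P x R x T = 100 x 2 x 2 = 400
I = 400 / 100 = $4

$4


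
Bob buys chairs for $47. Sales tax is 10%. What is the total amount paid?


Calculate the tax:
10% of $47 = $4.70
Add tax to price:
$47 + $4.70 = $51.70

$51.70


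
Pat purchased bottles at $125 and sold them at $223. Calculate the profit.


Selling price = $223
Cost price = $125
Profit = selling price - cost price:
Profit = $223 - $125 = $98

$98


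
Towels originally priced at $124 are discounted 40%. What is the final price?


Calculate the discount amount:
40% of $124 = $49.60
Subtract from original:
$124 - $49.60 = $74.40

$74.40


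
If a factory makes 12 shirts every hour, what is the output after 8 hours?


Production rate: 12 shirts per hour
Time: 8 hours
Total: 12 x 8 = 96 shirts

96 shirts


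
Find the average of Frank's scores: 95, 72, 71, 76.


Add the scores:
95 + 72 + 71 + 76 = 314
Divide by the number of tests:
314 / 4 = 78.5

78.5


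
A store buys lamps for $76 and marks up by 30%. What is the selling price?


Calculate the markup amount:
30% of $76 = $22.80
Add to cost:
$76 + $22.80 = $98.80

$98.80


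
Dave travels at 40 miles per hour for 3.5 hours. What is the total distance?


Use the formula: distance = speed x time
Speed = 40 mph, Time = 3.5 hours
40 x 3.5 = 140 miles

140 miles


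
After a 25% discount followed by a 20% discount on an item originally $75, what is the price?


First discount:
25% of $75 = $18.75
Price after first discount:
$75 - $18.75 = $56.25
Second discount:
20% of $56.25 = $11.25
Final price:
$56.25 - $11.25 = $45

$45


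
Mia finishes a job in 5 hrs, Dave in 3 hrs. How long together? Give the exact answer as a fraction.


Mia's rate: 1/5 of the job per hour
Dave's rate: 1/3 of the job per hour
Combined rate: 1/5 + 1/3 = 8/15 per hour
Time = 1 / (8/15) = 15/8 hours (≈ 1.88 hours)

15/8 hours


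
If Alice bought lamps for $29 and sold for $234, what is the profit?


Selling price = $234
Cost price = $29
Profit = selling price - cost price:
Profit = $234 - $29 = $205

$205


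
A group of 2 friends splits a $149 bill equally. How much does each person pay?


Total bill: $149
Number of people: 2
Each pays: $149 / 2 = $74.50

$74.50


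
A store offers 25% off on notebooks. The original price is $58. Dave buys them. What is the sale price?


Calculate the discount amount:
25% of $58 = $14.50
Subtract from original:
$58 - $14.50 = $43.50

$43.50


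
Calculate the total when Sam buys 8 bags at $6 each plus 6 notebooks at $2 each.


Cost of bags:
8 x $6 = $48
Cost of notebooks:
6 x $2 = $12
Add both:
$48 + $12 = $60

$60


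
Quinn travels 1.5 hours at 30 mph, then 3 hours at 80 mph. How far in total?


Leg 1 distance:
30 x 1.5 = 45 miles
Leg 2 distance:
80 x 3 = 240 miles
Total distance:
45 + 240 = 285 miles

285 miles


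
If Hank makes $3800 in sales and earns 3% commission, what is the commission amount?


Convert rate to decimal:
3% = 0.03
Multiply by sales:
$3800 x 0.03 = $114

$114


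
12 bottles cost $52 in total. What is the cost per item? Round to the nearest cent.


Total cost: $52
Number of items: 12
Unit price: $52 / 12 = $4.3333... ≈ $4.33

$4.33


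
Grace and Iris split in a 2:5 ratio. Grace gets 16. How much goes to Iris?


Find the multiplier:
16 / 2 = 8
Apply to Iris's share:
5 x 8 = 40

40


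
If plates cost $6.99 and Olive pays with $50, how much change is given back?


Start with the amount paid:
$50
Subtract the price:
$50 - $6.99 = $43.01

$43.01


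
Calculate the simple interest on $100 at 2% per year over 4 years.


Use the formula I = P x R x T / 100
P x R x T = 100 x 2 x 4 = 800
I = 800 / 100 = $8

$8


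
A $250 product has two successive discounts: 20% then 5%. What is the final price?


First discount:
20% of $250 = $50
Price after first discount:
$250 - $50 = $200
Second discount:
5% of $200 = $10
Final price:
$200 - $10 = $190

$190


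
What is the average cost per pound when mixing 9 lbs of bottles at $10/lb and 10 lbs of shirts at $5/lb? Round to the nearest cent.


Cost of bottles:
9 x $10 = $90
Cost of shirts:
10 x $5 = $50
Total cost: $90 + $50 = $140
Total weight: 19 lbs
Average: $140 / 19 = $7.3684... ≈ $7.37/lb

$7.37/lb


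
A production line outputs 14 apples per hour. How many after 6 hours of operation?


Production rate: 14 apples per hour
Time: 6 hours
Total: 14 x 6 = 84 apples

84 apples


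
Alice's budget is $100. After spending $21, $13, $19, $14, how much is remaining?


Add up expenses:
$21 + $13 + $19 + $14 = $67
Subtract from budget:
$100 - $67 = $33

$33


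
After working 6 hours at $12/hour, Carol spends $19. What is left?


Calculate earnings:
6 x $12 = $72
Subtract spending:
$72 - $19 = $53

$53


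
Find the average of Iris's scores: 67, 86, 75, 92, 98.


Add the scores:
67 + 86 + 75 + 92 + 98 = 418
Divide by the number of tests:
418 / 5 = 83.6

83.6


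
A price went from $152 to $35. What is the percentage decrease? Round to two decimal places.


Find the absolute change:
|35 - 152| = 117
Divide by original and multiply by 100:
117 / 152 x 100 = 76.9736...% ≈ 76.97%

76.97%


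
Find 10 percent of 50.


Convert percentage to decimal:
10% = 0.1
Multiply:
50 x 0.1 = 5

5


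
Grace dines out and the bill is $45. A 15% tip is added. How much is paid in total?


Calculate the tip:
15% of $45 = $6.75
Add tip to meal cost:
$45 + $6.75 = $51.75

$51.75


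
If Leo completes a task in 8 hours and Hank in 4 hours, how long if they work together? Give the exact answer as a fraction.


Leo's rate: 1/8 of the job per hour
Hank's rate: 1/4 of the job per hour
Combined rate: 1/8 + 1/4 = 3/8 per hour
Time = 1 / (3/8) = 8/3 hours (≈ 2.67 hours)

8/3 hours


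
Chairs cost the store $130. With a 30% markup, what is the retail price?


Calculate the markup amount:
30% of $130 = $39
Add to cost:
$130 + $39 = $169

$169


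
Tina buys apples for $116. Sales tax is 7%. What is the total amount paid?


Calculate the tax:
7% of $116 = $8.12
Add tax to price:
$116 + $8.12 = $124.12

$124.12


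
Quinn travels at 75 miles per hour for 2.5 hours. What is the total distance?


Use the formula: distance = speed x time
Speed = 75 mph, Time = 2.5 hours
75 x 2.5 = 187.5 miles

187.5 miles


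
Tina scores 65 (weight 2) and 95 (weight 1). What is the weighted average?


Weighted sum:
2 x 65 + 1 x 95 = 225
Total weight:
2 + 1 = 3
Weighted average:
225 / 3 = 75

75


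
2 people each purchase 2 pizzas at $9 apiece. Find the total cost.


Cost per person:
2 x $9 = $18
Group total:
2 x $18 = $36

$36


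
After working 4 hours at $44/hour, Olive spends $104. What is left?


Calculate earnings:
4 x $44 = $176
Subtract spending:
$176 - $104 = $72

$72


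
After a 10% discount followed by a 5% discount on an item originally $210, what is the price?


First discount:
10% of $210 = $21
Price after first discount:
$210 - $21 = $189
Second discount:
5% of $189 = $9.45
Final price:
$189 - $9.45 = $179.55

$179.55


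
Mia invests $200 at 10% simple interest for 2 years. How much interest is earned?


Use the formula I = P x R x T / 100
P x R x T = 200 x 10 x 2 = 4000
I = 4000 / 100 = $40

$40


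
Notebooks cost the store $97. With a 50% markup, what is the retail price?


Calculate the markup amount:
50% of $97 = $48.50
Add to cost:
$97 + $48.50 = $145.50

$145.50


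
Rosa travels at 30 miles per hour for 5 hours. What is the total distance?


Use the formula: distance = speed x time
Speed = 30 mph, Time = 5 hours
30 x 5 = 150 miles

150 miles


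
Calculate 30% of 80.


Convert percentage to decimal:
30% = 0.3
Multiply:
80 x 0.3 = 24

24


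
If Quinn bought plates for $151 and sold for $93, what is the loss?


Selling price = $93
Cost price = $151
Loss = cost price - selling price:
Loss = $151 - $93 = $58

$58


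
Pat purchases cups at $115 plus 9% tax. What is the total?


Calculate the tax:
9% of $115 = $10.35
Add tax to price:
$115 + $10.35 = $125.35

$125.35


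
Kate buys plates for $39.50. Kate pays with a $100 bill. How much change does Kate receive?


Start with the amount paid:
$100
Subtract the price:
$100 - $39.50 = $60.50

$60.50


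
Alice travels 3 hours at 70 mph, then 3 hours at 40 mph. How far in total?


Leg 1 distance:
70 x 3 = 210 miles
Leg 2 distance:
40 x 3 = 120 miles
Total distance:
210 + 120 = 330 miles

330 miles


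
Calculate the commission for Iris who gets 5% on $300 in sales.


Convert rate to decimal:
5% = 0.05
Multiply by sales:
$300 x 0.05 = $15

$15


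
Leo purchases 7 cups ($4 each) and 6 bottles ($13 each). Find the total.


Cost of cups:
7 x $4 = $28
Cost of bottles:
6 x $13 = $78
Add both:
$28 + $78 = $106

$106


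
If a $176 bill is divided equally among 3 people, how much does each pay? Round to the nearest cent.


Total bill: $176
Number of people: 3
Each pays: $176 / 3 = $58.6666... ≈ $58.67

$58.67


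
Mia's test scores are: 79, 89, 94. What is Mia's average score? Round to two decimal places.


Add the scores:
79 + 89 + 94 = 262
Divide by the number of tests:
262 / 3 = 87.3333... ≈ 87.33

87.33


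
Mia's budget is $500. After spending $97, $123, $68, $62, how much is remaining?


Add up expenses:
$97 + $123 + $68 + $62 = $350
Subtract from budget:
$500 - $350 = $150

$150


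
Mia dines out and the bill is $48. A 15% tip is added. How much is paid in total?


Calculate the tip:
15% of $48 = $7.20
Add tip to meal cost:
$48 + $7.20 = $55.20

$55.20


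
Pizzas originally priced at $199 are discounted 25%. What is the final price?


Calculate the discount amount:
25% of $199 = $49.75
Subtract from original:
$199 - $49.75 = $149.25

$149.25


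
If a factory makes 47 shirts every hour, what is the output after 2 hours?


Production rate: 47 shirts per hour
Time: 2 hours
Total: 47 x 2 = 94 shirts

94 shirts


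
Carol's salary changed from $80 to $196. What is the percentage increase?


Find the absolute change:
|196 - 80| = 116
Divide by original and multiply by 100:
116 / 80 x 100 = 145%

145%


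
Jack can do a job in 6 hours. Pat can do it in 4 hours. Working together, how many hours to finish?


Jack's rate: 1/6 of the job per hour
Pat's rate: 1/4 of the job per hour
Combined rate: 1/6 + 1/4 = 5/12 per hour
Time = 1 / (5/12) = 12/5 = 2.4 hours

2.4 hours


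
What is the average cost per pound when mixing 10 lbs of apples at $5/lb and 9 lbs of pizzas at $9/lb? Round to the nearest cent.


Cost of apples:
10 x $5 = $50
Cost of pizzas:
9 x $9 = $81
Total cost: $50 + $81 = $131
Total weight: 19 lbs
Average: $131 / 19 = $6.8947... ≈ $6.89/lb

$6.89/lb


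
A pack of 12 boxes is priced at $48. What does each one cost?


Total cost: $48
Number of items: 12
Unit price: $48 / 12 = $4

$4


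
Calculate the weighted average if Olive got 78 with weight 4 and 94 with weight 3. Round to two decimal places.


Weighted sum:
4 x 78 + 3 x 94 = 594
Total weight:
4 + 3 = 7
Weighted average:
594 / 7 = 84.8571... ≈ 84.86

84.86


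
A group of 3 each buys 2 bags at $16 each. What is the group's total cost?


Cost per person:
2 x $16 = $32
Group total:
3 x $32 = $96

$96


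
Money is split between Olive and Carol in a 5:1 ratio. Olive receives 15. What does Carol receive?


Find the multiplier:
15 / 5 = 3
Apply to Carol's share:
1 x 3 = 3

3


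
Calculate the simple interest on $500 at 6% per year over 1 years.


Use the formula I = P x R x T / 100
P x R x T = 500 x 6 x 1 = 3000
I = 3000 / 100 = $30

$30


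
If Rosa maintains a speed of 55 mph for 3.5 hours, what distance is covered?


Use the formula: distance = speed x time
Speed = 55 mph, Time = 3.5 hours
55 x 3.5 = 192.5 miles

192.5 miles


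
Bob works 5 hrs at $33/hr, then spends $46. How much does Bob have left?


Calculate earnings:
5 x $33 = $165
Subtract spending:
$165 - $46 = $119

$119


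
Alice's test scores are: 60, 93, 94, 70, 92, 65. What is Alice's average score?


Add the scores:
60 + 93 + 94 + 70 + 92 + 65 = 474
Divide by the number of tests:
474 / 6 = 79

79


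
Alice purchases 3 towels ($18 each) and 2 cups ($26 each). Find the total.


Cost of towels:
3 x $18 = $54
Cost of cups:
2 x $26 = $52
Add both:
$54 + $52 = $106

$106


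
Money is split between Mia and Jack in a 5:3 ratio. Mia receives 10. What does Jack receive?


Find the multiplier:
10 / 5 = 2
Apply to Jack's share:
3 x 2 = 6

6


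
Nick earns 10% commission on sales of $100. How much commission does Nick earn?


Convert rate to decimal:
10% = 0.1
Multiply by sales:
$100 x 0.1 = $10

$10


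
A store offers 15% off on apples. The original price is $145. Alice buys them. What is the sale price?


Calculate the discount amount:
15% of $145 = $21.75
Subtract from original:
$145 - $21.75 = $123.25

$123.25


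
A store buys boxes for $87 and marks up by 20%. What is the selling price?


Calculate the markup amount:
20% of $87 = $17.40
Add to cost:
$87 + $17.40 = $104.40

$104.40


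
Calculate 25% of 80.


Convert percentage to decimal:
25% = 0.25
Multiply:
80 x 0.25 = 20

20


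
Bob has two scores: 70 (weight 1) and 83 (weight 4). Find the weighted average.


Weighted sum:
1 x 70 + 4 x 83 = 402
Total weight:
1 + 4 = 5
Weighted average:
402 / 5 = 80.4

80.4


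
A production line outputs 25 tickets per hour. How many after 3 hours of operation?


Production rate: 25 tickets per hour
Time: 3 hours
Total: 25 x 3 = 75 tickets

75 tickets


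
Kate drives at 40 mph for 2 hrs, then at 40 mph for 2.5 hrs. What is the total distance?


Leg 1 distance:
40 x 2 = 80 miles
Leg 2 distance:
40 x 2.5 = 100 miles
Total distance:
80 + 100 = 180 miles

180 miles


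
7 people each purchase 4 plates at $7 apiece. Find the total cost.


Cost per person:
4 x $7 = $28
Group total:
7 x $28 = $196

$196


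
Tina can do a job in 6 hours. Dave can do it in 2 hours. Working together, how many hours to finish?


Tina's rate: 1/6 of the job per hour
Dave's rate: 1/2 of the job per hour
Combined rate: 1/6 + 1/2 = 2/3 per hour
Time = 1 / (2/3) = 3/2 = 1.5 hours

1.5 hours


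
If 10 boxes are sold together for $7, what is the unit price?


Total cost: $7
Number of items: 10
Unit price: $7 / 10 = $0.70

$0.70


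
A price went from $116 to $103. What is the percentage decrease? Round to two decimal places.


Find the absolute change:
|103 - 116| = 13
Divide by original and multiply by 100:
13 / 116 x 100 = 11.2068...% ≈ 11.21%

11.21%


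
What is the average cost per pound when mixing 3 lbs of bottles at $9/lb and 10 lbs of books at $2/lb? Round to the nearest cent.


Cost of bottles:
3 x $9 = $27
Cost of books:
10 x $2 = $20
Total cost: $27 + $20 = $47
Total weight: 13 lbs
Average: $47 / 13 = $3.6153... ≈ $3.62/lb

$3.62/lb


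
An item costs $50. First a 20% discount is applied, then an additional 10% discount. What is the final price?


First discount:
20% of $50 = $10
Price after first discount:
$50 - $10 = $40
Second discount:
10% of $40 = $4
Final price:
$40 - $4 = $36

$36


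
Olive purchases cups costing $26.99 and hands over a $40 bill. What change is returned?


Start with the amount paid:
$40
Subtract the price:
$40 - $26.99 = $13.01

$13.01


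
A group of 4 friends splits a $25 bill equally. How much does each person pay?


Total bill: $25
Number of people: 4
Each pays: $25 / 4 = $6.25

$6.25


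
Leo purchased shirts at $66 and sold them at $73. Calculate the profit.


Selling price = $73
Cost price = $66
Profit = selling price - cost price:
Profit = $73 - $66 = $7

$7


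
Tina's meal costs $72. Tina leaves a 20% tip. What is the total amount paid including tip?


Calculate the tip:
20% of $72 = $14.40
Add tip to meal cost:
$72 + $14.40 = $86.40

$86.40


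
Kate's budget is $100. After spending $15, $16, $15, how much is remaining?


Add up expenses:
$15 + $16 + $15 = $46
Subtract from budget:
$100 - $46 = $54

$54


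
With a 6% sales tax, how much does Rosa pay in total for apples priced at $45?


Calculate the tax:
6% of $45 = $2.70
Add tax to price:
$45 + $2.70 = $47.70

$47.70


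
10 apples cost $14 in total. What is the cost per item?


Total cost: $14
Number of items: 10
Unit price: $14 / 10 = $1.40

$1.40


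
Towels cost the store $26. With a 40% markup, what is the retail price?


Calculate the markup amount:
40% of $26 = $10.40
Add to cost:
$26 + $10.40 = $36.40

$36.40


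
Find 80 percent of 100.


Convert percentage to decimal:
80% = 0.8
Multiply:
100 x 0.8 = 80

80


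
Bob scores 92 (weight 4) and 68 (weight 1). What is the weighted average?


Weighted sum:
4 x 92 + 1 x 68 = 436
Total weight:
4 + 1 = 5
Weighted average:
436 / 5 = 87.2

87.2


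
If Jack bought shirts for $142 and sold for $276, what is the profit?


Selling price = $276
Cost price = $142
Profit = selling price - cost price:
Profit = $276 - $142 = $134

$134


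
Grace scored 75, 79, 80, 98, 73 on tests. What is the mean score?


Add the scores:
75 + 79 + 80 + 98 + 73 = 405
Divide by the number of tests:
405 / 5 = 81

81


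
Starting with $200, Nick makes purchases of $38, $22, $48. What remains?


Add up expenses:
$38 + $22 + $48 = $108
Subtract from budget:
$200 - $108 = $92

$92


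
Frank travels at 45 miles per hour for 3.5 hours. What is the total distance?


Use the formula: distance = speed x time
Speed = 45 mph, Time = 3.5 hours
45 x 3.5 = 157.5 miles

157.5 miles


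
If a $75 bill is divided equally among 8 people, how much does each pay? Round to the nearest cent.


Total bill: $75
Number of people: 8
Each pays: $75 / 8 = $9.375 ≈ $9.38

$9.38


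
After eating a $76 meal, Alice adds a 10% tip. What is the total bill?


Calculate the tip:
10% of $76 = $7.60
Add tip to meal cost:
$76 + $7.60 = $83.60

$83.60


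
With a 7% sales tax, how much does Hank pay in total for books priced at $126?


Calculate the tax:
7% of $126 = $8.82
Add tax to price:
$126 + $8.82 = $134.82

$134.82


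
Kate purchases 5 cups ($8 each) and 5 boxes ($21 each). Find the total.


Cost of cups:
5 x $8 = $40
Cost of boxes:
5 x $21 = $105
Add both:
$40 + $105 = $145

$145


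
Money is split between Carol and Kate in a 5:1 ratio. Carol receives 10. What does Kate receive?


Find the multiplier:
10 / 5 = 2
Apply to Kate's share:
1 x 2 = 2

2


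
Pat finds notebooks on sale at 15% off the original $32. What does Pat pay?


Calculate the discount amount:
15% of $32 = $4.80
Subtract from original:
$32 - $4.80 = $27.20

$27.20


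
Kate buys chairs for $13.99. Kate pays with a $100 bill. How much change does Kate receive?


Start with the amount paid:
$100
Subtract the price:
$100 - $13.99 = $86.01

$86.01


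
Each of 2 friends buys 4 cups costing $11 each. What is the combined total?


Cost per person:
4 x $11 = $44
Group total:
2 x $44 = $88

$88


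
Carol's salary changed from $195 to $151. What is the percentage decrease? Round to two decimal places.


Find the absolute change:
|151 - 195| = 44
Divide by original and multiply by 100:
44 / 195 x 100 = 22.5641...% ≈ 22.56%

22.56%


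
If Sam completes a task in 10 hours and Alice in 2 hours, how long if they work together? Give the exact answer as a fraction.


Sam's rate: 1/10 of the job per hour
Alice's rate: 1/2 of the job per hour
Combined rate: 1/10 + 1/2 = 3/5 per hour
Time = 1 / (3/5) = 5/3 hours (≈ 1.67 hours)

5/3 hours


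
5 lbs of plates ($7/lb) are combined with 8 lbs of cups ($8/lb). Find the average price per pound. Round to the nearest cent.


Cost of plates:
5 x $7 = $35
Cost of cups:
8 x $8 = $64
Total cost: $35 + $64 = $99
Total weight: 13 lbs
Average: $99 / 13 = $7.6153... ≈ $7.62/lb

$7.62/lb


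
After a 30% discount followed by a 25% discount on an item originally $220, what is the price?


First discount:
30% of $220 = $66
Price after first discount:
$220 - $66 = $154
Second discount:
25% of $154 = $38.50
Final price:
$154 - $38.50 = $115.50

$115.50


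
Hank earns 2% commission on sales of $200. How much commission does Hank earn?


Convert rate to decimal:
2% = 0.02
Multiply by sales:
$200 x 0.02 = $4

$4


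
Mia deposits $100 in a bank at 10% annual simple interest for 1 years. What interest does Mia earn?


Use the formula I = P x R x T / 100
P x R x T = 100 x 10 x 1 = 1000
I = 1000 / 100 = $10

$10


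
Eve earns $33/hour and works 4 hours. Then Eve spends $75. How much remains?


Calculate earnings:
4 x $33 = $132
Subtract spending:
$132 - $75 = $57

$57


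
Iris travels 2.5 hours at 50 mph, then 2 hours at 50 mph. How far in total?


Leg 1 distance:
50 x 2.5 = 125 miles
Leg 2 distance:
50 x 2 = 100 miles
Total distance:
125 + 100 = 225 miles

225 miles


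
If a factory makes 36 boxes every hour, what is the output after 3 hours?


Production rate: 36 boxes per hour
Time: 3 hours
Total: 36 x 3 = 108 boxes

108 boxes


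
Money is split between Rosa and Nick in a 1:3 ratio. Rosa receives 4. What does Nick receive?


Find the multiplier:
4 / 1 = 4
Apply to Nick's share:
3 x 4 = 12

12


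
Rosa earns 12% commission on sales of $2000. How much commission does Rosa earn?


Convert rate to decimal:
12% = 0.12
Multiply by sales:
$2000 x 0.12 = $240

$240


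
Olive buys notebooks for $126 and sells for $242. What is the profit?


Selling price = $242
Cost price = $126
Profit = selling price - cost price:
Profit = $242 - $126 = $116

$116


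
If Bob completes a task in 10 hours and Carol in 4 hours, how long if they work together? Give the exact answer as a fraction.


Bob's rate: 1/10 of the job per hour
Carol's rate: 1/4 of the job per hour
Combined rate: 1/10 + 1/4 = 7/20 per hour
Time = 1 / (7/20) = 20/7 hours (≈ 2.86 hours)

20/7 hours


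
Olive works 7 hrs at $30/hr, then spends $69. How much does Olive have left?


Calculate earnings:
7 x $30 = $210
Subtract spending:
$210 - $69 = $141

$141


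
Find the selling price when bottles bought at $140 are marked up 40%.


Calculate the markup amount:
40% of $140 = $56
Add to cost:
$140 + $56 = $196

$196


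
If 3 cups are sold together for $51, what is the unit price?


Total cost: $51
Number of items: 3
Unit price: $51 / 3 = $17

$17


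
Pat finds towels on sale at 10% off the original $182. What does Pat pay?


Calculate the discount amount:
10% of $182 = $18.20
Subtract from original:
$182 - $18.20 = $163.80

$163.80


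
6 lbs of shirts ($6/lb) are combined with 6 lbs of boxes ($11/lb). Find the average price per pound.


Cost of shirts:
6 x $6 = $36
Cost of boxes:
6 x $11 = $66
Total cost: $36 + $66 = $102
Total weight: 12 lbs
Average: $102 / 12 = $8.50/lb

$8.50/lb


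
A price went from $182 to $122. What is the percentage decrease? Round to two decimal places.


Find the absolute change:
|122 - 182| = 60
Divide by original and multiply by 100:
60 / 182 x 100 = 32.9670...% ≈ 32.97%

32.97%


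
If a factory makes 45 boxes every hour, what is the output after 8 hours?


Production rate: 45 boxes per hour
Time: 8 hours
Total: 45 x 8 = 360 boxes

360 boxes


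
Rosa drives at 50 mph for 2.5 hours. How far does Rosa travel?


Use the formula: distance = speed x time
Speed = 50 mph, Time = 2.5 hours
50 x 2.5 = 125 miles

125 miles


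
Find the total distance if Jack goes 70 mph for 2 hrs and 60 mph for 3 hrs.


Leg 1 distance:
70 x 2 = 140 miles
Leg 2 distance:
60 x 3 = 180 miles
Total distance:
140 + 180 = 320 miles

320 miles


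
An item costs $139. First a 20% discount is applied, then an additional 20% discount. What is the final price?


First discount:
20% of $139 = $27.80
Price after first discount:
$139 - $27.80 = $111.20
Second discount:
20% of $111.20 = $22.24
Final price:
$111.20 - $22.24 = $88.96

$88.96


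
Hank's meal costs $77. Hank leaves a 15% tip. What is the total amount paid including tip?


Calculate the tip:
15% of $77 = $11.55
Add tip to meal cost:
$77 + $11.55 = $88.55

$88.55


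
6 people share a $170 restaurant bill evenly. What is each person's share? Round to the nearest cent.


Total bill: $170
Number of people: 6
Each pays: $170 / 6 = $28.3333... ≈ $28.33

$28.33


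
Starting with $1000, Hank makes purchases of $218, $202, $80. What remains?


Add up expenses:
$218 + $202 + $80 = $500
Subtract from budget:
$1000 - $500 = $500

$500


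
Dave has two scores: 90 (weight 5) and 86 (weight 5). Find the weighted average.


Weighted sum:
5 x 90 + 5 x 86 = 880
Total weight:
5 + 5 = 10
Weighted average:
880 / 10 = 88

88


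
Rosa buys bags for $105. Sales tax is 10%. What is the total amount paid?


Calculate the tax:
10% of $105 = $10.50
Add tax to price:
$105 + $10.50 = $115.50

$115.50


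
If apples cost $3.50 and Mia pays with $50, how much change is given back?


Start with the amount paid:
$50
Subtract the price:
$50 - $3.50 = $46.50

$46.50


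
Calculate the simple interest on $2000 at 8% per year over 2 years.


Use the formula I = P x R x T / 100
P x R x T = 2000 x 8 x 2 = 32000
I = 32000 / 100 = $320

$320


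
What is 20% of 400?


Convert percentage to decimal:
20% = 0.2
Multiply:
400 x 0.2 = 80

80


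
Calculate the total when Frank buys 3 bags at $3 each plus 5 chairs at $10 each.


Cost of bags:
3 x $3 = $9
Cost of chairs:
5 x $10 = $50
Add both:
$9 + $50 = $59

$59


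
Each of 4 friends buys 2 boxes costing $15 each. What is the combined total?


Cost per person:
2 x $15 = $30
Group total:
4 x $30 = $120

$120


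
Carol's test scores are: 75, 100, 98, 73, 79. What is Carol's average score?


Add the scores:
75 + 100 + 98 + 73 + 79 = 425
Divide by the number of tests:
425 / 5 = 85

85


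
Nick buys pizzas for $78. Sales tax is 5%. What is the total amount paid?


Calculate the tax:
5% of $78 = $3.90
Add tax to price:
$78 + $3.90 = $81.90

$81.90


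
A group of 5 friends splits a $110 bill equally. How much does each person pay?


Total bill: $110
Number of people: 5
Each pays: $110 / 5 = $22

$22


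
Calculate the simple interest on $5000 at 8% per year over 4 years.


Use the formula I = P x R x T / 100
P x R x T = 5000 x 8 x 4 = 160000
I = 160000 / 100 = $1600

$1600


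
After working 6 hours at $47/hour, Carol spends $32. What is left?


Calculate earnings:
6 x $47 = $282
Subtract spending:
$282 - $32 = $250

$250


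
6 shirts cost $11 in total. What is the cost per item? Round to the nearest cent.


Total cost: $11
Number of items: 6
Unit price: $11 / 6 = $1.8333... ≈ $1.83

$1.83


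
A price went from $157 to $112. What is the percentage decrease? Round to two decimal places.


Find the absolute change:
|112 - 157| = 45
Divide by original and multiply by 100:
45 / 157 x 100 = 28.6624...% ≈ 28.66%

28.66%


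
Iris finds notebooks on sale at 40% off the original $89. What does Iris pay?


Calculate the discount amount:
40% of $89 = $35.60
Subtract from original:
$89 - $35.60 = $53.40

$53.40


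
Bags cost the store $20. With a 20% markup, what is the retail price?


Calculate the markup amount:
20% of $20 = $4
Add to cost:
$20 + $4 = $24

$24


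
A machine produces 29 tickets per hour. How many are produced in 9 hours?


Production rate: 29 tickets per hour
Time: 9 hours
Total: 29 x 9 = 261 tickets

261 tickets


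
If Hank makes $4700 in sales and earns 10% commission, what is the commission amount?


Convert rate to decimal:
10% = 0.1
Multiply by sales:
$4700 x 0.1 = $470

$470


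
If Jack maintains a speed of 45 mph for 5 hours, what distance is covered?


Use the formula: distance = speed x time
Speed = 45 mph, Time = 5 hours
45 x 5 = 225 miles

225 miles


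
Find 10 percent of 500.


Convert percentage to decimal:
10% = 0.1
Multiply:
500 x 0.1 = 50

50


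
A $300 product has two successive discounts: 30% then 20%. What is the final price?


First discount:
30% of $300 = $90
Price after first discount:
$300 - $90 = $210
Second discount:
20% of $210 = $42
Final price:
$210 - $42 = $168

$168


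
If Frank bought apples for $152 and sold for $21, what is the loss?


Selling price = $21
Cost price = $152
Loss = cost price - selling price:
Loss = $152 - $21 = $131

$131


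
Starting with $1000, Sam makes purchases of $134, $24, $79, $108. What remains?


Add up expenses:
$134 + $24 + $79 + $108 = $345
Subtract from budget:
$1000 - $345 = $655

$655


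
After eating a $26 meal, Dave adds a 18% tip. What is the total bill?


Calculate the tip:
18% of $26 = $4.68
Add tip to meal cost:
$26 + $4.68 = $30.68

$30.68


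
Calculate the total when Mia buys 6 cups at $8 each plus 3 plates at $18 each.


Cost of cups:
6 x $8 = $48
Cost of plates:
3 x $18 = $54
Add both:
$48 + $54 = $102

$102


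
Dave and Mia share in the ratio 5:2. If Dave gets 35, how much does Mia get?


Find the multiplier:
35 / 5 = 7
Apply to Mia's share:
2 x 7 = 14

14


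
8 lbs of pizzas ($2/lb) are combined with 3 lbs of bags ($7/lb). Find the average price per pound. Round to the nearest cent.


Cost of pizzas:
8 x $2 = $16
Cost of bags:
3 x $7 = $21
Total cost: $16 + $21 = $37
Total weight: 11 lbs
Average: $37 / 11 = $3.3636... ≈ $3.36/lb

$3.36/lb


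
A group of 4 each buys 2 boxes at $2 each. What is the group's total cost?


Cost per person:
2 x $2 = $4
Group total:
4 x $4 = $16

$16


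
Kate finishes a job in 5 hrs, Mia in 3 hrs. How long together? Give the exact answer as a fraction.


Kate's rate: 1/5 of the job per hour
Mia's rate: 1/3 of the job per hour
Combined rate: 1/5 + 1/3 = 8/15 per hour
Time = 1 / (8/15) = 15/8 hours (≈ 1.88 hours)

15/8 hours


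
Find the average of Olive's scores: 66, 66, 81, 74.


Add the scores:
66 + 66 + 81 + 74 = 287
Divide by the number of tests:
287 / 4 = 71.75

71.75


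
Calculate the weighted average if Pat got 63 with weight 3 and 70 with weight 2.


Weighted sum:
3 x 63 + 2 x 70 = 329
Total weight:
3 + 2 = 5
Weighted average:
329 / 5 = 65.8

65.8


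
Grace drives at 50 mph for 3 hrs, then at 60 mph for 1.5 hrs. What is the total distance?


Leg 1 distance:
50 x 3 = 150 miles
Leg 2 distance:
60 x 1.5 = 90 miles
Total distance:
150 + 90 = 240 miles

240 miles


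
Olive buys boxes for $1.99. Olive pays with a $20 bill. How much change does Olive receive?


Start with the amount paid:
$20
Subtract the price:
$20 - $1.99 = $18.01

$18.01


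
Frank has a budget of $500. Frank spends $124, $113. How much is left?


Add up expenses:
$124 + $113 = $237
Subtract from budget:
$500 - $237 = $263

$263


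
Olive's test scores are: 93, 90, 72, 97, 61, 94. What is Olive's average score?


Add the scores:
93 + 90 + 72 + 97 + 61 + 94 = 507
Divide by the number of tests:
507 / 6 = 84.5

84.5


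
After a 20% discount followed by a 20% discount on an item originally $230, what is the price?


First discount:
20% of $230 = $46
Price after first discount:
$230 - $46 = $184
Second discount:
20% of $184 = $36.80
Final price:
$184 - $36.80 = $147.20

$147.20


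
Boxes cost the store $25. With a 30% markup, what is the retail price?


Calculate the markup amount:
30% of $25 = $7.50
Add to cost:
$25 + $7.50 = $32.50

$32.50


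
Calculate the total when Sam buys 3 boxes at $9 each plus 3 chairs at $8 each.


Cost of boxes:
3 x $9 = $27
Cost of chairs:
3 x $8 = $24
Add both:
$27 + $24 = $51

$51


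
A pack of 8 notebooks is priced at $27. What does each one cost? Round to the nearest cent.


Total cost: $27
Number of items: 8
Unit price: $27 / 8 = $3.375 ≈ $3.38

$3.38


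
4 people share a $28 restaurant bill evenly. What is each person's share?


Total bill: $28
Number of people: 4
Each pays: $28 / 4 = $7

$7


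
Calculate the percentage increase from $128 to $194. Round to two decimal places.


Find the absolute change:
|194 - 128| = 66
Divide by original and multiply by 100:
66 / 128 x 100 = 51.5625% ≈ 51.56%

51.56%


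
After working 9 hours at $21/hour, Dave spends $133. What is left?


Calculate earnings:
9 x $21 = $189
Subtract spending:
$189 - $133 = $56

$56


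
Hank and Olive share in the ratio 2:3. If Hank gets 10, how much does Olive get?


Find the multiplier:
10 / 2 = 5
Apply to Olive's share:
3 x 5 = 15

15


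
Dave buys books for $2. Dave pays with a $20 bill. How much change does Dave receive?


Start with the amount paid:
$20
Subtract the price:
$20 - $2 = $18

$18


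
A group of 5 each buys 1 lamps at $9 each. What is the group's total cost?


Cost per person:
1 x $9 = $9
Group total:
5 x $9 = $45

$45
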